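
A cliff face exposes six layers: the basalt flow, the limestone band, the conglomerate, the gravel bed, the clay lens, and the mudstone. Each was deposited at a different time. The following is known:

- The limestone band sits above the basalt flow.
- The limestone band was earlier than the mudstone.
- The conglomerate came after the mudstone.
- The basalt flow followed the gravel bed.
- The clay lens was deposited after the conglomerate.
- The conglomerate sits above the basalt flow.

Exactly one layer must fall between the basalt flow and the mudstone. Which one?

the limestone band

Tracing the constraints gives the basalt flow → the limestone band → the mudstone, so the limestone band sits after the basalt flow and before the mudstone.
No other layer is forced both after the basalt flow and before the mudstone.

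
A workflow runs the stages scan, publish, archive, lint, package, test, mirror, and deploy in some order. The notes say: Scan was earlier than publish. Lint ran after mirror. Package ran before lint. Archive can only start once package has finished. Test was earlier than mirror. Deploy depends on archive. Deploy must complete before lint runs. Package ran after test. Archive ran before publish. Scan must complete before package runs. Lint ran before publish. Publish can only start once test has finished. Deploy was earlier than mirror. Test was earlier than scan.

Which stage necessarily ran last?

Every other stage has a chain of constraints placing it before publish, so publish is last.

publish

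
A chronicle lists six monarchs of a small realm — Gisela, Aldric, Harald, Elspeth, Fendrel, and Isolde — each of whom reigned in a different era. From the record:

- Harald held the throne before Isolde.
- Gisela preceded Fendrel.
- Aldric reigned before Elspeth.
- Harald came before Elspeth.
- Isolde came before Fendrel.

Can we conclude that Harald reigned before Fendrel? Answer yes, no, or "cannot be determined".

Chain the constraints: Harald → Isolde → Fendrel. Each link is directly stated, so Harald comes before Fendrel.

yes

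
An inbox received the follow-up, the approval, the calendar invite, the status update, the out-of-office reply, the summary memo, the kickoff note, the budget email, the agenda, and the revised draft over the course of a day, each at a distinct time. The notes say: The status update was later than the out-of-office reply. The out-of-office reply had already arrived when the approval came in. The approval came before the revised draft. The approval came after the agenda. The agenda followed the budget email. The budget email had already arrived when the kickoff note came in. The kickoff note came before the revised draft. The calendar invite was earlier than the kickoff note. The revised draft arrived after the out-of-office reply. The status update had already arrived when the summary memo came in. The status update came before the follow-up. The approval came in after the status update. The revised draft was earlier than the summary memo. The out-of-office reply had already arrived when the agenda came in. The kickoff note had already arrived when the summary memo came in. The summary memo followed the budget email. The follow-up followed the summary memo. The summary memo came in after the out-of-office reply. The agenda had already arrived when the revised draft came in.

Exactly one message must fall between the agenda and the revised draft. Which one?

the approval

Tracing the constraints gives the agenda → the approval → the revised draft, so the approval sits after the agenda and before the revised draft.
No other message is forced both after the agenda and before the revised draft.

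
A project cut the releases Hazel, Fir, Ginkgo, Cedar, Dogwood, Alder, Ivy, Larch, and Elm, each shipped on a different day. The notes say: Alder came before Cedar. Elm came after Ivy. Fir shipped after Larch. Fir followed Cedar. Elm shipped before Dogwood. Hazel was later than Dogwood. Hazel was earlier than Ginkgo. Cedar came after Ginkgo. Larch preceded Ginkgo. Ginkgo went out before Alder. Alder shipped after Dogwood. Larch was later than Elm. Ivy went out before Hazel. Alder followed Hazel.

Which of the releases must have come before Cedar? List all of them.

Alder, Dogwood, Elm, Ginkgo, Hazel, Ivy, Larch

Directly stated before Cedar: Alder and Ginkgo.
Dogwood reaches Cedar via Dogwood → Alder → Cedar.
Elm reaches Cedar via Elm → Dogwood → Alder → Cedar.
Hazel reaches Cedar via Hazel → Ginkgo → Cedar.
Likewise Ivy and Larch each reach Cedar by chaining the stated constraints.
No chain forces Fir ahead of Cedar.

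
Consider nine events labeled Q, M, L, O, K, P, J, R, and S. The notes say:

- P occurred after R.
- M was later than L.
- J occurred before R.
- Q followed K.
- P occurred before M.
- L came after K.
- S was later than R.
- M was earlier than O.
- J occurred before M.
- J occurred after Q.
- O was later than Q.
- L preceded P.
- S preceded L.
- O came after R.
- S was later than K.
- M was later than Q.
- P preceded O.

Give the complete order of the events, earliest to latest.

K, Q, J, R, S, L, P, M, O

The constraints fix every adjacent pair, so only one ordering works:
K → Q → J → R → S → L → P → M → O.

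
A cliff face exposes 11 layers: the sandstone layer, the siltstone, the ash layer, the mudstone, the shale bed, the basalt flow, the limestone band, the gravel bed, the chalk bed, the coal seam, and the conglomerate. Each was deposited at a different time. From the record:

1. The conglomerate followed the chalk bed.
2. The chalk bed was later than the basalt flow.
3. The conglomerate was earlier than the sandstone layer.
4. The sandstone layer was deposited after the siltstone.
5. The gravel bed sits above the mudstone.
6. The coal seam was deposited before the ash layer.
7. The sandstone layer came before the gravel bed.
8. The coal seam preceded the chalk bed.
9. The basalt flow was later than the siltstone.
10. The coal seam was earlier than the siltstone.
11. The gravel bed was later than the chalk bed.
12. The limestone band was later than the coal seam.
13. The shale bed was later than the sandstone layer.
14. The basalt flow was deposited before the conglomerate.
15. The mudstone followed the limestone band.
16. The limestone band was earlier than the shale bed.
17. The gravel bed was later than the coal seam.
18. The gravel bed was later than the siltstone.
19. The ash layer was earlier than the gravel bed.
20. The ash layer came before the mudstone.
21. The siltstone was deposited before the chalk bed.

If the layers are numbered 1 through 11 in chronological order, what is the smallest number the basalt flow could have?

3

The coal seam and the siltstone must both come before the basalt flow — 2 forced predecessors.
Nothing else is forced ahead of the basalt flow, so its earliest slot is position 2 + 1 = 3.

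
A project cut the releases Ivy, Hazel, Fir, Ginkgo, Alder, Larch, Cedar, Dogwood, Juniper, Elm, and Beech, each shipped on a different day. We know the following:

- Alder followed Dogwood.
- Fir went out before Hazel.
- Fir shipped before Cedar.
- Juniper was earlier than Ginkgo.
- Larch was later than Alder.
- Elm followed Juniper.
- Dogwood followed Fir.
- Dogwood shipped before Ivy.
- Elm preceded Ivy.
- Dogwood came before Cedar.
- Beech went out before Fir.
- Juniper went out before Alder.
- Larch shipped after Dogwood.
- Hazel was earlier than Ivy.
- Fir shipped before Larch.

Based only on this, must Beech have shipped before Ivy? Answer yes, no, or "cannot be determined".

yes

Chain the constraints: Beech → Fir → Hazel → Ivy. Each link is directly stated, so Beech comes before Ivy.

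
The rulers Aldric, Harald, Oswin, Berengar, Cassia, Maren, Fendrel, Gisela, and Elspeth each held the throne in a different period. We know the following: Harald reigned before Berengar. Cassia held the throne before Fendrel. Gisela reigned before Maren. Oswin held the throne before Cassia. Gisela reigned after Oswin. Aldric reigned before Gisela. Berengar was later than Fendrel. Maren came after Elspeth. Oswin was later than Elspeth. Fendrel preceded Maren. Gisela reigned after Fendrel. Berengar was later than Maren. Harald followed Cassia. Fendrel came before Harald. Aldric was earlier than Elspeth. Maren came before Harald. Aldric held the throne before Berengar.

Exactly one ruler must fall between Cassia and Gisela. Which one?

Fendrel

Tracing the constraints gives Cassia → Fendrel → Gisela, so Fendrel sits after Cassia and before Gisela.
No other ruler is forced both after Cassia and before Gisela.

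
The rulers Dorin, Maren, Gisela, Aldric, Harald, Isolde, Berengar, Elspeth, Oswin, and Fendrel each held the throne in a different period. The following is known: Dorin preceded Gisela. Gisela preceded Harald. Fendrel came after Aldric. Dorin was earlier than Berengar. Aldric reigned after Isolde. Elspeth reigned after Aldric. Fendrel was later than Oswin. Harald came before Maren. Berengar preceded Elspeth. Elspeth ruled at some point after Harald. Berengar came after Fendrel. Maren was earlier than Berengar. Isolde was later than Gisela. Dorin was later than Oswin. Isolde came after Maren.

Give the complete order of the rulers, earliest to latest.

Oswin, Dorin, Gisela, Harald, Maren, Isolde, Aldric, Fendrel, Berengar, Elspeth

The constraints fix every adjacent pair, so only one ordering works:
Oswin → Dorin → Gisela → Harald → Maren → Isolde → Aldric → Fendrel → Berengar → Elspeth.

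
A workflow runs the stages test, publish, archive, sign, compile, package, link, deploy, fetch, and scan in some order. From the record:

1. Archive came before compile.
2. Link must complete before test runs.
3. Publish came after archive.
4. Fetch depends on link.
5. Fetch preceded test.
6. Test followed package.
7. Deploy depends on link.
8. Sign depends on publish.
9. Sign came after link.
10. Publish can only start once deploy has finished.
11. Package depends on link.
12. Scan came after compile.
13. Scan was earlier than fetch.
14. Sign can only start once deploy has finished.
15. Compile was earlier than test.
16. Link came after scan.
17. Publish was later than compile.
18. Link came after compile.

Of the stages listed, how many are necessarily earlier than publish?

5

Directly stated before publish: archive, compile, and deploy.
Link reaches publish via link → deploy → publish.
Scan reaches publish via scan → link → deploy → publish.
That's archive, compile, deploy, link, and scan — 5 in all.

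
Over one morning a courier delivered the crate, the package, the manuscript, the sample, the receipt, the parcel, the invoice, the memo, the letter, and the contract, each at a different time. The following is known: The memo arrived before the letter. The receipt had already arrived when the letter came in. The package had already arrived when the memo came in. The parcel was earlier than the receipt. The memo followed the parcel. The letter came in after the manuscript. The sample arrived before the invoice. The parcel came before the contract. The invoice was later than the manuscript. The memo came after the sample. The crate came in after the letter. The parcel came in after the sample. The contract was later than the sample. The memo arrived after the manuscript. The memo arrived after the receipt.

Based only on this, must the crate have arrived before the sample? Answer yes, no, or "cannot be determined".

Tracing the constraints gives the sample → the memo → the letter → the crate, so the sample must come before the crate.
That means the crate cannot be before the sample.

no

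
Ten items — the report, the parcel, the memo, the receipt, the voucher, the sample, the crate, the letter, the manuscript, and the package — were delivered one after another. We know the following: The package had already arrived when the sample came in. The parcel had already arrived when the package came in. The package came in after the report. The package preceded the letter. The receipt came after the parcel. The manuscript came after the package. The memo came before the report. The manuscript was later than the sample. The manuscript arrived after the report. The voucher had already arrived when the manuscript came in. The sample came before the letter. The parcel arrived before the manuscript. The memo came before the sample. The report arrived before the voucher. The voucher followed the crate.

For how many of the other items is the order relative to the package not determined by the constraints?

3

Forced before the package: the memo, the parcel, and the report; forced after the package: the letter, the manuscript, and the sample.
That leaves the crate, the receipt, and the voucher with no forced order relative to the package — 3.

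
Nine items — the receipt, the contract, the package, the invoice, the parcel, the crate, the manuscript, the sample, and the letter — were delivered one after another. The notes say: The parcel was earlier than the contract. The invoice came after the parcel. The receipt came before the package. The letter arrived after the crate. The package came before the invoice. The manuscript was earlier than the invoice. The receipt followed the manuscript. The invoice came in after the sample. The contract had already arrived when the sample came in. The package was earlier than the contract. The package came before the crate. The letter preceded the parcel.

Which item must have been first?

The manuscript has a chain of constraints placing it before every other item, so the manuscript must be first.

the manuscript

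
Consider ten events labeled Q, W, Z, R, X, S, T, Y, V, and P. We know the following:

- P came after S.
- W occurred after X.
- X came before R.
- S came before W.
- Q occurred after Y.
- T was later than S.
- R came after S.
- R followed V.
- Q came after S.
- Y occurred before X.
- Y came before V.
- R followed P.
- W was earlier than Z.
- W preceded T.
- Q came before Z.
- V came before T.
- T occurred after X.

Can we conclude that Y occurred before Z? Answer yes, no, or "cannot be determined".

Chain the constraints: Y → Q → Z. Each link is directly stated, so Y comes before Z.

yes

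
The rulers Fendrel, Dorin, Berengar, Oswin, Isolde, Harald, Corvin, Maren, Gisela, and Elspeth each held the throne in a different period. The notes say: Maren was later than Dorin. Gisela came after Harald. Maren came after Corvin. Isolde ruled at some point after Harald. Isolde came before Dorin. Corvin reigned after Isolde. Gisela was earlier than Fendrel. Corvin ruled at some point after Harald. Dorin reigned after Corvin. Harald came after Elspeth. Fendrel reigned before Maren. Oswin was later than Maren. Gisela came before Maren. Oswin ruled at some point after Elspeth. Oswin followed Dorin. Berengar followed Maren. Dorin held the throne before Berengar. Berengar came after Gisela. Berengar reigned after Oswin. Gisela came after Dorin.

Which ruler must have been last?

Every other ruler has a chain of constraints placing them before Berengar, so Berengar is last.

Berengar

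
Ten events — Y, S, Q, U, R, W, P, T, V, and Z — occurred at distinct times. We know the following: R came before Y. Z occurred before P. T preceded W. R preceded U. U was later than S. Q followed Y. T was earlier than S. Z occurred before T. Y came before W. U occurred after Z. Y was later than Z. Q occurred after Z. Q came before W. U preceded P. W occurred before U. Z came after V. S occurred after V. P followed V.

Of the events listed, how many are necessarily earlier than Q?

Directly stated before Q: Y and Z.
R reaches Q via R → Y → Q.
V reaches Q via V → Z → Q.
That's R, V, Y, and Z — 4 in all.

4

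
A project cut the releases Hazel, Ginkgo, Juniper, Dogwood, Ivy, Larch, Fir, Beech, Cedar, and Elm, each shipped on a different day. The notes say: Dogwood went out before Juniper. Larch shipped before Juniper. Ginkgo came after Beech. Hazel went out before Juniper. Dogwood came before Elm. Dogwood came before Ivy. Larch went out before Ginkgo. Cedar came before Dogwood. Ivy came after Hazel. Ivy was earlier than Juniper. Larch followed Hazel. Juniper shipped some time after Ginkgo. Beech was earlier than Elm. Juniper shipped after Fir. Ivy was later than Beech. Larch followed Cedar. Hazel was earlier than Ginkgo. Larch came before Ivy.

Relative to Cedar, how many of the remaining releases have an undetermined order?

Forced after Cedar: Dogwood, Elm, Ginkgo, Ivy, Juniper, and Larch.
That leaves Beech, Fir, and Hazel with no forced order relative to Cedar — 3.

3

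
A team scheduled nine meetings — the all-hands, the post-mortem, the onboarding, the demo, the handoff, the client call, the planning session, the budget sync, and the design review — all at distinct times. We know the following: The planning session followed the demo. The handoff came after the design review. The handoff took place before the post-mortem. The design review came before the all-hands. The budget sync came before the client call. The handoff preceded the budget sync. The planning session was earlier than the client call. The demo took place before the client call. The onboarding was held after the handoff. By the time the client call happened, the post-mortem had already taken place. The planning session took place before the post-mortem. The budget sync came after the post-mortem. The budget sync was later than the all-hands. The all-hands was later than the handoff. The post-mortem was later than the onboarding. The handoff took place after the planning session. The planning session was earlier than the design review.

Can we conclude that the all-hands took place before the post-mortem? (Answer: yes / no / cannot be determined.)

No chain of stated constraints runs from the all-hands to the post-mortem, and none runs from the post-mortem to the all-hands either.
So the relative order of the all-hands and the post-mortem is not fixed by the given facts.

cannot be determined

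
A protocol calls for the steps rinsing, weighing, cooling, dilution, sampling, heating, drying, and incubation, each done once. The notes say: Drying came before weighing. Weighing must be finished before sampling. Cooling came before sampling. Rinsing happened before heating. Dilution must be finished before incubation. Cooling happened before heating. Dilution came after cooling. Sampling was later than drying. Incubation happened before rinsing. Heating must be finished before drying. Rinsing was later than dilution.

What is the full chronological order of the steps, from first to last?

cooling, dilution, incubation, rinsing, heating, drying, weighing, sampling

The constraints fix every adjacent pair, so only one ordering works:
cooling → dilution → incubation → rinsing → heating → drying → weighing → sampling.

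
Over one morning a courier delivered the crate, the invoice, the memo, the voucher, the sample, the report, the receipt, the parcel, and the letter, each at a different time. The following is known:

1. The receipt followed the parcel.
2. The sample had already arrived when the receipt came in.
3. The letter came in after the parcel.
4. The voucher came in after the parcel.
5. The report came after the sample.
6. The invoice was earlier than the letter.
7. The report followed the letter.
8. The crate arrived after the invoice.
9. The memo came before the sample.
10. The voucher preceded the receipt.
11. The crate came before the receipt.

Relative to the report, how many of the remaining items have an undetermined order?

3

Forced before the report: the invoice, the letter, the memo, the parcel, and the sample.
That leaves the crate, the receipt, and the voucher with no forced order relative to the report — 3.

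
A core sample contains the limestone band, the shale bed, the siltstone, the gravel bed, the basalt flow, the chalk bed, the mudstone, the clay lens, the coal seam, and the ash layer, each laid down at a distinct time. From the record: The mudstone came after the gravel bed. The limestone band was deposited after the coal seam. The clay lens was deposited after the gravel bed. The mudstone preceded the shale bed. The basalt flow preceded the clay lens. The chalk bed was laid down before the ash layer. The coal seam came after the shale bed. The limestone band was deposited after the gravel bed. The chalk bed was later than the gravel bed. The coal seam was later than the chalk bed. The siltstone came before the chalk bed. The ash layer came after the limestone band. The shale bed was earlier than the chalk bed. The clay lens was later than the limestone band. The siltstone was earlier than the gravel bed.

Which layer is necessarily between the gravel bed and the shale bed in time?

Tracing the constraints gives the gravel bed → the mudstone → the shale bed, so the mudstone sits after the gravel bed and before the shale bed.
No other layer is forced both after the gravel bed and before the shale bed.

the mudstone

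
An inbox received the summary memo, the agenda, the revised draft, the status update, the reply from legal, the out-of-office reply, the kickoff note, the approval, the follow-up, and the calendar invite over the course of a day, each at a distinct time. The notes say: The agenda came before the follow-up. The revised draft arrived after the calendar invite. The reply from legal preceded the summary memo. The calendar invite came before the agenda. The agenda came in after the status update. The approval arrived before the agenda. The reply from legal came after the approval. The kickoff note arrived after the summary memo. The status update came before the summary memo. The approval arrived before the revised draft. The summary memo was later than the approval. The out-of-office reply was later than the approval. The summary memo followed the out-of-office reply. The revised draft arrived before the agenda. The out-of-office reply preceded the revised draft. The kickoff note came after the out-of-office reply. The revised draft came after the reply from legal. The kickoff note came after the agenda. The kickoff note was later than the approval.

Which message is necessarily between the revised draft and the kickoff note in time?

Tracing the constraints gives the revised draft → the agenda → the kickoff note, so the agenda sits after the revised draft and before the kickoff note.
No other message is forced both after the revised draft and before the kickoff note.

the agenda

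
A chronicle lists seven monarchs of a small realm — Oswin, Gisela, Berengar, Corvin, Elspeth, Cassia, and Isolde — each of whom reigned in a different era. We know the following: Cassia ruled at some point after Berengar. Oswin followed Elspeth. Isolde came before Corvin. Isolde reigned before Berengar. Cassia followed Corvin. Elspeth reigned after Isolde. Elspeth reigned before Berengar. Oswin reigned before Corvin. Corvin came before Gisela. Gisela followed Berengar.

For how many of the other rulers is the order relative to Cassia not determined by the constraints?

Forced before Cassia: Berengar, Corvin, Elspeth, Isolde, and Oswin.
That leaves Gisela with no forced order relative to Cassia — 1.

1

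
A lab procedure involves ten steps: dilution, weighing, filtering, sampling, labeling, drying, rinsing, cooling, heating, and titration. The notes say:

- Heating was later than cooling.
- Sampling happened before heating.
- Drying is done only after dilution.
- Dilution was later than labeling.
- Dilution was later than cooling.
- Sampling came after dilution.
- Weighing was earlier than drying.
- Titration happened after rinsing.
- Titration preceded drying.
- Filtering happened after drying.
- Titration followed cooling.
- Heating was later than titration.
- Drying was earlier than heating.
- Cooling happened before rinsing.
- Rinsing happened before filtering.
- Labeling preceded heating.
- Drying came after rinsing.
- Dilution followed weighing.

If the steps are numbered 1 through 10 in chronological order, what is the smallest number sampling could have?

5

Cooling, dilution, labeling, and weighing must all come before sampling — 4 forced predecessors.
Nothing else is forced ahead of sampling, so its earliest slot is position 4 + 1 = 5.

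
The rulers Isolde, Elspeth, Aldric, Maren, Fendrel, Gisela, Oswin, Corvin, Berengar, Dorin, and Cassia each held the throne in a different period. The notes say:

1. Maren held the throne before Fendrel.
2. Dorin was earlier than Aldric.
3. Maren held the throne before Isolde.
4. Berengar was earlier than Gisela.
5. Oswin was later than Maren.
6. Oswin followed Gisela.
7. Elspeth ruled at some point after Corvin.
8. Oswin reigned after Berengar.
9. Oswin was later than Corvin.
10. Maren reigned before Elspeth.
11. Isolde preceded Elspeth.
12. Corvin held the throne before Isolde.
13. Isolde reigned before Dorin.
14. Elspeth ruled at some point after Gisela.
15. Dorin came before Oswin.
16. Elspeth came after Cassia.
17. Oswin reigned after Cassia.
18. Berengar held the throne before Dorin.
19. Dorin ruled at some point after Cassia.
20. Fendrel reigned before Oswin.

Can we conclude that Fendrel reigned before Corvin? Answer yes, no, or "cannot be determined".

cannot be determined

No chain of stated constraints runs from Fendrel to Corvin, and none runs from Corvin to Fendrel either.
So the relative order of Fendrel and Corvin is not fixed by the given facts.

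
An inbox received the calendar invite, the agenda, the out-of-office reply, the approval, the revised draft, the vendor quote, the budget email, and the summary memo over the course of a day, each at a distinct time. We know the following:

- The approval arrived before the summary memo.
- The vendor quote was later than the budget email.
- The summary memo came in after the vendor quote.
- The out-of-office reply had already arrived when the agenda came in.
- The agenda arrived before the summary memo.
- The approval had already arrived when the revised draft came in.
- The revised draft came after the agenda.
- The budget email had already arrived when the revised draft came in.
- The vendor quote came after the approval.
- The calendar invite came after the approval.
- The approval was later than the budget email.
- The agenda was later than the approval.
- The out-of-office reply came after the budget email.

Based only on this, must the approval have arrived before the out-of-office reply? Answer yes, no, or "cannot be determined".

No chain of stated constraints runs from the approval to the out-of-office reply, and none runs from the out-of-office reply to the approval either.
So the relative order of the approval and the out-of-office reply is not fixed by the given facts.

cannot be determined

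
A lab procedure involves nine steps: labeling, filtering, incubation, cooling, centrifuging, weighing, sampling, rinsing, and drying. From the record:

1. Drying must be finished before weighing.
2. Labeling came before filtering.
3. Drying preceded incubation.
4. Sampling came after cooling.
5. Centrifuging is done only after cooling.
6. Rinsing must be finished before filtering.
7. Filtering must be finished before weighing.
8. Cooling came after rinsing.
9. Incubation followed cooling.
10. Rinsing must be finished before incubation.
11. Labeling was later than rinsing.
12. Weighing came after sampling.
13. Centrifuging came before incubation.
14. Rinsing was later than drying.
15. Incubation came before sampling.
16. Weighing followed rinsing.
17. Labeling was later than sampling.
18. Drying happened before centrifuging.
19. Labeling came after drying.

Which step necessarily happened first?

Drying has a chain of constraints placing it before every other step, so drying must be first.

drying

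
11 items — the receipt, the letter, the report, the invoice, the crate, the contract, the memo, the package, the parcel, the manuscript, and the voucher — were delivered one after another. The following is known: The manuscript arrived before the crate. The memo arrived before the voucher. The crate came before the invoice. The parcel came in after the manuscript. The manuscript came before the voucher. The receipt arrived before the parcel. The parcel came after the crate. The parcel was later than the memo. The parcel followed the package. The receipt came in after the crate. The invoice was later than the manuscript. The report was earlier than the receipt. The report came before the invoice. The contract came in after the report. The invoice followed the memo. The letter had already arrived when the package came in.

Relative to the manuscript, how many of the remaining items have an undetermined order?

Forced after the manuscript: the crate, the invoice, the parcel, the receipt, and the voucher.
That leaves the contract, the letter, the memo, the package, and the report with no forced order relative to the manuscript — 5.

5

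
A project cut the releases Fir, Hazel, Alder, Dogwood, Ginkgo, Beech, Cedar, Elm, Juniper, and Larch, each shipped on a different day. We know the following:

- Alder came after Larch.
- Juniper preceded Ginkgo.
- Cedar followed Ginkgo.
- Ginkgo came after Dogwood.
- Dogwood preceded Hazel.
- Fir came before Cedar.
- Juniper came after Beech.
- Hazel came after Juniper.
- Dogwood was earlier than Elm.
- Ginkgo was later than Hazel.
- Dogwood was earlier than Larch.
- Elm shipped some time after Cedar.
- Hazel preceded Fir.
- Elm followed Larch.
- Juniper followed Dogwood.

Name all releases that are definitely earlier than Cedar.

Beech, Dogwood, Fir, Ginkgo, Hazel, Juniper

Directly stated before Cedar: Fir and Ginkgo.
Beech reaches Cedar via Beech → Juniper → Ginkgo → Cedar.
Dogwood reaches Cedar via Dogwood → Ginkgo → Cedar.
Hazel reaches Cedar via Hazel → Fir → Cedar.
Likewise Juniper reaches Cedar by chaining the stated constraints.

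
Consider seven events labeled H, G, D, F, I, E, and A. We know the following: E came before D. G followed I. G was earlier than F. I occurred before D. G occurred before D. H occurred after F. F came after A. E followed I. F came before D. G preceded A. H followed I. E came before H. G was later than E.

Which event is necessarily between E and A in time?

G

Tracing the constraints gives E → G → A, so G sits after E and before A.
No other event is forced both after E and before A.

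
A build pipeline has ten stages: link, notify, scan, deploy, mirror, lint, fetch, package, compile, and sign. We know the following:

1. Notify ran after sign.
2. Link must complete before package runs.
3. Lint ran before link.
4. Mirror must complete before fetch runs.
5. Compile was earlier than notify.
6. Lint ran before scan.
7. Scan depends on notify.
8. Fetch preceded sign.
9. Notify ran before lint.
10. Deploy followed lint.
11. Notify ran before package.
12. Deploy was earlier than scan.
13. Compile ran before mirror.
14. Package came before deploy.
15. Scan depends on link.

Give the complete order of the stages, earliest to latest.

The constraints fix every adjacent pair, so only one ordering works:
compile → mirror → fetch → sign → notify → lint → link → package → deploy → scan.

compile, mirror, fetch, sign, notify, lint, link, package, deploy, scan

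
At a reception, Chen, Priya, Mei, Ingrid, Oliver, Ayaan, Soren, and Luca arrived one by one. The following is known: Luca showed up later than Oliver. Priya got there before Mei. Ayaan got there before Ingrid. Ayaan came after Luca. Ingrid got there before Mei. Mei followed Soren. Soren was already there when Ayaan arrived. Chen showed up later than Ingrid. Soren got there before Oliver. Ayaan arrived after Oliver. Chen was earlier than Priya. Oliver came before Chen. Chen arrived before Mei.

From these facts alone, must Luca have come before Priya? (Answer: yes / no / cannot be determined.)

Chain the constraints: Luca → Ayaan → Ingrid → Chen → Priya. Each link is directly stated, so Luca comes before Priya.

yes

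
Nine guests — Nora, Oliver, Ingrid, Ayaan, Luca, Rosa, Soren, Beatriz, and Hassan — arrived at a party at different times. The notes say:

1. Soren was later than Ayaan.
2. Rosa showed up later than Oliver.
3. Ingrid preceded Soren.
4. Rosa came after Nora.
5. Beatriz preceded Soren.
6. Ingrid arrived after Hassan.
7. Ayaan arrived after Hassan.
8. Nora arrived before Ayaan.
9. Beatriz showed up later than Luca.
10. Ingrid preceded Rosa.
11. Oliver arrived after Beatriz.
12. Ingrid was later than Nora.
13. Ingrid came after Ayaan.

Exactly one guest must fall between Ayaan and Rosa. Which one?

Tracing the constraints gives Ayaan → Ingrid → Rosa, so Ingrid sits after Ayaan and before Rosa.
No other guest is forced both after Ayaan and before Rosa.

Ingrid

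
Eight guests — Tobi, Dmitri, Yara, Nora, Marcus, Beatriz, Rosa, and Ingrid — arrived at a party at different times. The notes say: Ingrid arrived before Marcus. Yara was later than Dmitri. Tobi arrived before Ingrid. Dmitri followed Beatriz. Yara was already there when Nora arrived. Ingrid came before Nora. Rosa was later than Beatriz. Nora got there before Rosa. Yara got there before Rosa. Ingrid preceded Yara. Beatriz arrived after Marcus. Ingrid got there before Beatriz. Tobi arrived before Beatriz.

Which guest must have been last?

Rosa

Every other guest has a chain of constraints placing them before Rosa, so Rosa is last.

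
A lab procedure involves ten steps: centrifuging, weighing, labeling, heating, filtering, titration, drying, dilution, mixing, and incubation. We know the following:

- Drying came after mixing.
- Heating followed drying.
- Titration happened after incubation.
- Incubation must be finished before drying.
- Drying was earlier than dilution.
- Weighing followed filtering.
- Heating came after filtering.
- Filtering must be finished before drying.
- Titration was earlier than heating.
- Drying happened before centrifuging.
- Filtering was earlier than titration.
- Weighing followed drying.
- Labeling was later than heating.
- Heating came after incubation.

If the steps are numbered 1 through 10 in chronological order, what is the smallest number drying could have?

Filtering, incubation, and mixing must all come before drying — 3 forced predecessors.
Nothing else is forced ahead of drying, so its earliest slot is position 3 + 1 = 4.

4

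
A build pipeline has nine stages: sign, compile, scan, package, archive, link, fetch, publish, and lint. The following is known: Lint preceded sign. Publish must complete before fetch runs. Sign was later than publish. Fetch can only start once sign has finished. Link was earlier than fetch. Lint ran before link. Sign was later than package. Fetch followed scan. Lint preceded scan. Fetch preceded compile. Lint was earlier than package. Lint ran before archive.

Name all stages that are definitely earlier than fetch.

link, lint, package, publish, scan, sign

Directly stated before fetch: link, publish, scan, and sign.
Lint reaches fetch via lint → scan → fetch.
Package reaches fetch via package → sign → fetch.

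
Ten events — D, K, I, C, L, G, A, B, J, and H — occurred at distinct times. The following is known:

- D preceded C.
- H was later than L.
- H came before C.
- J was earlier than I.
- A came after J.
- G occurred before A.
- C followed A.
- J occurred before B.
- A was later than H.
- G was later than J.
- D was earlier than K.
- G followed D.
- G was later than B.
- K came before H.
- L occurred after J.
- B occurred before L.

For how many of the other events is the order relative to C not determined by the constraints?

1

Forced before C: A, B, D, G, H, J, K, and L.
That leaves I with no forced order relative to C — 1.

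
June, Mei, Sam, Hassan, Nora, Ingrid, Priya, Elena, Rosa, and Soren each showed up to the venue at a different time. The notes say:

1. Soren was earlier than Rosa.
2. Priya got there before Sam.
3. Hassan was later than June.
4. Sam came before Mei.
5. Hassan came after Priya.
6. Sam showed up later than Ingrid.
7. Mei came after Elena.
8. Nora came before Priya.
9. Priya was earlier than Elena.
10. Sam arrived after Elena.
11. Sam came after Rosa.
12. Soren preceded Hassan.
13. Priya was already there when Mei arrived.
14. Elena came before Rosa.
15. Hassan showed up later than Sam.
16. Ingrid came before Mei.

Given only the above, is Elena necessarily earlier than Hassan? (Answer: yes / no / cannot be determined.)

yes

Chain the constraints: Elena → Sam → Hassan. Each link is directly stated, so Elena comes before Hassan.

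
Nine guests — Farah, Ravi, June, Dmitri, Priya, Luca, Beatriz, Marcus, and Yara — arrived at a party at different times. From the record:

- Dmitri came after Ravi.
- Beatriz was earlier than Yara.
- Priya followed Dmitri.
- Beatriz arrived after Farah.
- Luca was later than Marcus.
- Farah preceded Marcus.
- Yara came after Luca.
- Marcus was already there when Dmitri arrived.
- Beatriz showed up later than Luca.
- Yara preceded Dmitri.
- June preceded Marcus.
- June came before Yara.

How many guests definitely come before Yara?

Directly stated before Yara: Beatriz, June, and Luca.
Farah reaches Yara via Farah → Beatriz → Yara.
Marcus reaches Yara via Marcus → Luca → Yara.
No chain forces Ravi (or any of the others) ahead of Yara.
That's Beatriz, Farah, June, Luca, and Marcus — 5 in all.

5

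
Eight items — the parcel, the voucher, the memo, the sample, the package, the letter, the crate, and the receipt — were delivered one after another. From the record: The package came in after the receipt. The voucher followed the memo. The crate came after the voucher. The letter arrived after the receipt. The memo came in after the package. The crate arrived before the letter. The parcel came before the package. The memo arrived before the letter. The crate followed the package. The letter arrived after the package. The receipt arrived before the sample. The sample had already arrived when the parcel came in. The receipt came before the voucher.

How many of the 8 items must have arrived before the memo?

4

Directly stated before the memo: the package.
The parcel reaches the memo via the parcel → the package → the memo.
The receipt reaches the memo via the receipt → the package → the memo.
The sample reaches the memo via the sample → the parcel → the package → the memo.
No chain forces the crate (or any of the others) ahead of the memo.
That's the package, the parcel, the receipt, and the sample — 4 in all.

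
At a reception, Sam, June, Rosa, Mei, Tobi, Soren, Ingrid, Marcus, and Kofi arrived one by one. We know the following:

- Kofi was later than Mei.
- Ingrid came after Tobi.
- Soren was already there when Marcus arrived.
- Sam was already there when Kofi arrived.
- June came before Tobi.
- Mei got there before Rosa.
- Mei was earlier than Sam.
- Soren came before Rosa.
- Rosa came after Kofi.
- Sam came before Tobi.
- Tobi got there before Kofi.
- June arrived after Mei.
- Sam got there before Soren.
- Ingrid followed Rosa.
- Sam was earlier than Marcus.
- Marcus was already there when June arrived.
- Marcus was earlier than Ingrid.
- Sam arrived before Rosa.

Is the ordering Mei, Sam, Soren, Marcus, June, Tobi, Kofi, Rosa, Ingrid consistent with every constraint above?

Check each stated constraint against the proposed order — e.g. Sam is ahead of Rosa; Mei is ahead of Rosa. Every pair is in the required order; nothing is violated.

yes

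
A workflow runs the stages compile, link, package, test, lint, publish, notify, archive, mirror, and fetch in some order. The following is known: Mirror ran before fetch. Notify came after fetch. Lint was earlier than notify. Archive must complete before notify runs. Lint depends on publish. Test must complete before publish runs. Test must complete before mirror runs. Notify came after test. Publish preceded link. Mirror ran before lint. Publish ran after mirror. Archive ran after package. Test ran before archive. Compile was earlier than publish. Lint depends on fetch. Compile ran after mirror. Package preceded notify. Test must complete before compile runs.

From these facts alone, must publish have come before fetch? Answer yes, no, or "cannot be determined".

No chain of stated constraints runs from publish to fetch, and none runs from fetch to publish either.
So the relative order of publish and fetch is not fixed by the given facts.

cannot be determined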